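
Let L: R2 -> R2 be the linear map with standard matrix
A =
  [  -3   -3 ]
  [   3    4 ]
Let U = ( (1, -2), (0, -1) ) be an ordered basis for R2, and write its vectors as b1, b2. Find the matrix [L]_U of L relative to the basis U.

The j-th column of [L]_U is [L(bj)]_U.
L(b1) = A b1 = (3, -5) = 3b1 - b2, so column 1 is (3, -1).
Repeating for b2 and assembling the columns gives [[3, 3], [-1, -2]].

[[3, 3], [-1, -2]]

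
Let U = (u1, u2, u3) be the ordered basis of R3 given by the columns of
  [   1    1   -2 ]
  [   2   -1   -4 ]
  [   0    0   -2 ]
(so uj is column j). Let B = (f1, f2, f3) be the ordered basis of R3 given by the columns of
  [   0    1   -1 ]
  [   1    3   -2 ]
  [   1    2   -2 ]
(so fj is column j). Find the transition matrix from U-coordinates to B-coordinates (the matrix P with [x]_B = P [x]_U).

[[-2, -2, 2], [2, -1, -2], [1, -2, 0]]

Let M have columns uj and N have columns fj. Then for every x, N [x]_B = x = M [x]_U, so P = N^(-1) M.
Since det N = 1, N^(-1) has integer entries; multiplying gives P = [[-2, -2, 2], [2, -1, -2], [1, -2, 0]].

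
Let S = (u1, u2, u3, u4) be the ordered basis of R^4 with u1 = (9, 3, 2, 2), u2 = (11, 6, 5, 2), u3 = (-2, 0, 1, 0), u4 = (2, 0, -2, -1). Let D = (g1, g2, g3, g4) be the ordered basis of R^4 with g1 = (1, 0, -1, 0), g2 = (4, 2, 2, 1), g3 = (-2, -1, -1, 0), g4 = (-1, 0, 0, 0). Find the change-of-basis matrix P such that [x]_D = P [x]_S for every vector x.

Take x = uj: its S-coordinates are the j-th standard unit vector, so P e_j — column j of P — equals [uj]_D.
u1 = g1 + 2g2 + g3 - 2g4, giving column 1 = (1, 2, 1, -2); repeating for each j gives P = [[1, 1, -1, 2], [2, 2, 0, -1], [1, -2, 0, -2], [-2, 2, 1, 0]].

[[1, 1, -1, 2], [2, 2, 0, -1], [1, -2, 0, -2], [-2, 2, 1, 0]]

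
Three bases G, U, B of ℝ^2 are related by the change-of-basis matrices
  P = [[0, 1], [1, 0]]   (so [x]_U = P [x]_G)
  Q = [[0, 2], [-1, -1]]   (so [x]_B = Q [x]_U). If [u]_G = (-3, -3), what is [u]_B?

(-6, 6)

First [u]_U = P [u]_G = (-3, -3).
Then [u]_B = Q [u]_U = (-6, 6).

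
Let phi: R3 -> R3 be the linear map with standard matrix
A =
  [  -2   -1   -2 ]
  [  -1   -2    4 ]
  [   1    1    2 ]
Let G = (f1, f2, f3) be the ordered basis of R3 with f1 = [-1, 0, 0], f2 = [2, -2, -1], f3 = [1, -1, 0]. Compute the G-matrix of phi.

[[-3, 2, 0], [1, 2, 0], [-3, -2, -1]]

With P the matrix whose columns are f1, ..., f3, [phi]_G = P^(-1) A P.
Column by column: phi(f1) = A f1 = [2, 1, -1]; its G-coordinates [-3, 1, -3] give column 1.
Continuing for each basis vector yields [phi]_G = [[-3, 2, 0], [1, 2, 0], [-3, -2, -1]].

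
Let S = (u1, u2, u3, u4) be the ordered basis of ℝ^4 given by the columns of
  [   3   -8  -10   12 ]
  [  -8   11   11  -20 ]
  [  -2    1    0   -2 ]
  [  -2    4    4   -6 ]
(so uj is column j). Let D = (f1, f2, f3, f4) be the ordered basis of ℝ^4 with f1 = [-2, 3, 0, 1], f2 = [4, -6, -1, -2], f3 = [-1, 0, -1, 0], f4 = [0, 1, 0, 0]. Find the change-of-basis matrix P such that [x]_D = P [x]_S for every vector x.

Take x = uj: its S-coordinates are the j-th standard unit vector, so P e_j — column j of P — equals [uj]_D.
u1 = 0·f1 + f2 + f3 - 2f4, giving column 1 = [0, 1, 1, -2]; repeating for each j gives P = [[0, 2, 0, -2], [1, -1, -2, 2], [1, 0, 2, 0], [-2, -1, -1, -2]].

[[0, 2, 0, -2], [1, -1, -2, 2], [1, 0, 2, 0], [-2, -1, -1, -2]]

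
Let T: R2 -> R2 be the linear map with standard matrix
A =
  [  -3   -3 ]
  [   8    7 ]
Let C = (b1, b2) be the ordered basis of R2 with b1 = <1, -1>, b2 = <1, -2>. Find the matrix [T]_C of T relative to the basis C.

Let P have columns b1, b2. Then [T]_C = P^(-1) A P.
Here det P = -1, so P^(-1) is integer; computing A P first and then P^(-1)(A P) gives [[1, 0], [-1, 3]].

[[1, 0], [-1, 3]]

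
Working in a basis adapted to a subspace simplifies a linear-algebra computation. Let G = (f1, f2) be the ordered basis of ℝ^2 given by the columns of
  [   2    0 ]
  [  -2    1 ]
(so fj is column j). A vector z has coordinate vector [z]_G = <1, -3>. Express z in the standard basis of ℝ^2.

By definition z = f1 - 3f2.
Summing componentwise gives <2, -5>.

<2, -5>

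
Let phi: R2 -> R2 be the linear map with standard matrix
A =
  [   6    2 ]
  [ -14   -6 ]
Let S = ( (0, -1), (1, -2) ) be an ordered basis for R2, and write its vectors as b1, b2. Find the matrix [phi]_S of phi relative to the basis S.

[[-2, -2], [-2, 2]]

The j-th column of [phi]_S is [phi(bj)]_S.
phi(b1) = A b1 = (-2, 6) = -2b1 - 2b2, so column 1 is (-2, -2).
Repeating for b2 and assembling the columns gives [[-2, -2], [-2, 2]].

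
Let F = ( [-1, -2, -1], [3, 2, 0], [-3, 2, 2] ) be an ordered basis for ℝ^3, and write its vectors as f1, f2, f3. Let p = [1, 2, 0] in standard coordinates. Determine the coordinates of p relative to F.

[2, 2, 1]

Write p = c_1 f1 + ... + c_3 f3 and solve for the c_i.
Row-reducing the augmented matrix [M | p] gives c = (2, 2, 1).
Check: 2f1 + 2f2 + f3 = [1, 2, 0].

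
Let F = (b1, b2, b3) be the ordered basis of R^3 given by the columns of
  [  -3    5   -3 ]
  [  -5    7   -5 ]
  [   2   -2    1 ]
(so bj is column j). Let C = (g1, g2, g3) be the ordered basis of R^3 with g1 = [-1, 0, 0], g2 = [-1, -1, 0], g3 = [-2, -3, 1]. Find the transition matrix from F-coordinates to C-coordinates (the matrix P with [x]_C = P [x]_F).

[[0, 0, -1], [-1, -1, 2], [2, -2, 1]]

Take x = bj: its F-coordinates are the j-th standard unit vector, so P e_j — column j of P — equals [bj]_C.
b1 = 0·g1 - g2 + 2g3, giving column 1 = [0, -1, 2]; repeating for each j gives P = [[0, 0, -1], [-1, -1, 2], [2, -2, 1]].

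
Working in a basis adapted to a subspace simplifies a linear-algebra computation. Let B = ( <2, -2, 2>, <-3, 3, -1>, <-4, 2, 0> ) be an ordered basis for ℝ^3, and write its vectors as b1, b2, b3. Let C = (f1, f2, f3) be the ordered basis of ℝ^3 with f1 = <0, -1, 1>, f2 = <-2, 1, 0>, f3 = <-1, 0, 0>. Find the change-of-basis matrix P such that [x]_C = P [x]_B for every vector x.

[[2, -1, 0], [0, 2, 2], [-2, -1, 0]]

Let M have columns bj and N have columns fj. Then for every x, N [x]_C = x = M [x]_B, so P = N^(-1) M.
Since det N = 1, N^(-1) has integer entries; multiplying gives P = [[2, -1, 0], [0, 2, 2], [-2, -1, 0]].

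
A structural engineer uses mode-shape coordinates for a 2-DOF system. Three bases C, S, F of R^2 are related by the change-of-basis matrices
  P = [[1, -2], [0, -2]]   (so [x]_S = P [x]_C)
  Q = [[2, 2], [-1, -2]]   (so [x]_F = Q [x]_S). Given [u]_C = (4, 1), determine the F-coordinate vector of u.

(0, 2)

Composing the changes, [u]_F = Q P [u]_C.
Q P = [[2, -8], [-1, 6]]; applying this to (4, 1) gives (0, 2).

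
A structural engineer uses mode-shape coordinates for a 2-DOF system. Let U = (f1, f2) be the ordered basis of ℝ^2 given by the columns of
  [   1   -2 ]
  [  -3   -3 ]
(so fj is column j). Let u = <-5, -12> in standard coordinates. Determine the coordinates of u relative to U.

<1, 3>

[u]_U is the unique c with M c = u, where M has columns f1, f2.
System: c_1 - 2c_2 = -5, -3c_1 - 3c_2 = -12; solving gives c_1 = 1, c_2 = 3.
Check: f1 + 3f2 = <-5, -12>.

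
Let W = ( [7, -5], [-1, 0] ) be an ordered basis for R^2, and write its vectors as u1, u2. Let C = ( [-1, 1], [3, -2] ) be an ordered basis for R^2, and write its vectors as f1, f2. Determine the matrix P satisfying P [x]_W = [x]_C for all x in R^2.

Column j of P is [uj]_C, since P maps W-coordinates to C-coordinates.
Expressing u1 in C: u1 = -f1 + 2f2, so column 1 of P is [-1, 2].
Doing the same for each uj gives P = [[-1, -2], [2, -1]].

[[-1, -2], [2, -1]]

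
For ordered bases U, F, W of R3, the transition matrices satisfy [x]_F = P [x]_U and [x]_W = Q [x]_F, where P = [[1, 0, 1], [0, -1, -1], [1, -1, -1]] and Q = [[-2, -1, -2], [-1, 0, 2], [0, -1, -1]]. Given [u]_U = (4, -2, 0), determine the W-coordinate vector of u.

First [u]_F = P [u]_U = (4, 2, 6).
Then [u]_W = Q [u]_F = (-22, 8, -8).

(-22, 8, -8)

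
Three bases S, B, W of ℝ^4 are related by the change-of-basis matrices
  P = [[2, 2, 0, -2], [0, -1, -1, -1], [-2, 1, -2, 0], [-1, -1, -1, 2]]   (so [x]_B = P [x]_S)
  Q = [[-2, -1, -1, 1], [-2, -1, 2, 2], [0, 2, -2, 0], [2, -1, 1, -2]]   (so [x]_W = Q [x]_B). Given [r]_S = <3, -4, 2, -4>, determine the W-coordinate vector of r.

Composing the changes, [r]_W = Q P [r]_S.
Q P = [[-3, -5, 2, 7], [-10, -3, -5, 9], [4, -4, 2, -2], [4, 8, 1, -7]]; applying this to <3, -4, 2, -4> gives <-13, -64, 40, 10>.

<-13, -64, 40, 10>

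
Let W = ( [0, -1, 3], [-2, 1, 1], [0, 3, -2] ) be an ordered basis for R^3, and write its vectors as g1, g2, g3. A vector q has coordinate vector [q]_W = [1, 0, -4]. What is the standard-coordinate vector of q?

By definition q = g1 + 0·g2 - 4g3.
Summing componentwise gives [0, -13, 11].

[0, -13, 11]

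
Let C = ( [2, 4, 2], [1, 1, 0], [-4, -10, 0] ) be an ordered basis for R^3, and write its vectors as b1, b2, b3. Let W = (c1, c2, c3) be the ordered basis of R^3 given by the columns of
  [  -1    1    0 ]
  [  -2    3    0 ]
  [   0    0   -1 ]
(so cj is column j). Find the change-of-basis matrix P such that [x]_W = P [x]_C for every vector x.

Column j of P is [bj]_W, since P maps C-coordinates to W-coordinates.
Expressing b1 in W: b1 = -2c1 + 0·c2 - 2c3, so column 1 of P is [-2, 0, -2].
Doing the same for each bj gives P = [[-2, -2, 2], [0, -1, -2], [-2, 0, 0]].

[[-2, -2, 2], [0, -1, -2], [-2, 0, 0]]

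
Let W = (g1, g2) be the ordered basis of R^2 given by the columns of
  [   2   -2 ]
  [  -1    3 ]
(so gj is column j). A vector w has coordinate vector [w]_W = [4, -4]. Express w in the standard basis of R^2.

By definition w = 4g1 - 4g2.
Summing componentwise gives [16, -16].

[16, -16]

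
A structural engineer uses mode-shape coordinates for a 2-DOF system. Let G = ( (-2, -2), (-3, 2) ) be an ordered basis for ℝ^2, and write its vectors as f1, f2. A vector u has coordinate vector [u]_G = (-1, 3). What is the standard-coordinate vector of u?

u = M [u]_G, where M has columns f1, f2.
Carrying out the matrix-vector product, u = (-7, 8).

(-7, 8)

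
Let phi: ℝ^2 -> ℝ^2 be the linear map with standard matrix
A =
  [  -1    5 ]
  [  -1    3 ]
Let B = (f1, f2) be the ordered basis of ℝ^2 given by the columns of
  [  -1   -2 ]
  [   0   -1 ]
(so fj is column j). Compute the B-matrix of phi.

[[1, 1], [-1, 1]]

Let P have columns f1, f2. Then [phi]_B = P^(-1) A P.
Here det P = 1, so P^(-1) is integer; computing A P first and then P^(-1)(A P) gives [[1, 1], [-1, 1]].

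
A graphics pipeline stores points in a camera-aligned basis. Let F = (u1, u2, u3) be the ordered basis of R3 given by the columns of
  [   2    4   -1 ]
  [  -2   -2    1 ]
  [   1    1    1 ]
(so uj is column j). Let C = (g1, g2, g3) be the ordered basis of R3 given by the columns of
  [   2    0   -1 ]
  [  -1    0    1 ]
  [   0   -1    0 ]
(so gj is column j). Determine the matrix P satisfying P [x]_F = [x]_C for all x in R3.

[[0, 2, 0], [-1, -1, -1], [-2, 0, 1]]

Column j of P is [uj]_C, since P maps F-coordinates to C-coordinates.
Expressing u1 in C: u1 = 0·g1 - g2 - 2g3, so column 1 of P is [0, -1, -2].
Doing the same for each uj gives P = [[0, 2, 0], [-1, -1, -1], [-2, 0, 1]].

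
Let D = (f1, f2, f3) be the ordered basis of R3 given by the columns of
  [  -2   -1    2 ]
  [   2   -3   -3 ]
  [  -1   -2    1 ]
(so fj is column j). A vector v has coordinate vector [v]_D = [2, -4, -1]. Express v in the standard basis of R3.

[-2, 19, 5]

The coordinates say v = 2f1 - 4f2 - f3; adding the scaled basis vectors gives [-2, 19, 5].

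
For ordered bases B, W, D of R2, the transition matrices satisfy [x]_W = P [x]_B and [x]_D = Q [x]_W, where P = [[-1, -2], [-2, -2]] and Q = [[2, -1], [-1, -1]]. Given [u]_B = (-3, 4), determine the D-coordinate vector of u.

(-8, 7)

Apply P to get W-coordinates (-5, -2), then Q to get D-coordinates.
The result is [u]_D = (-8, 7).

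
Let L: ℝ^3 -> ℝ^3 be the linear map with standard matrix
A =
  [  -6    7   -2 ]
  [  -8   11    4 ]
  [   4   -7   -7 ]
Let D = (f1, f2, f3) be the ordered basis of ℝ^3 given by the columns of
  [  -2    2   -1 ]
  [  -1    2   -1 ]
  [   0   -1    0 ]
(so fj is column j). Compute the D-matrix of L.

[[0, -2, -2], [1, -1, -3], [-3, -2, -1]]

With P the matrix whose columns are f1, ..., f3, [L]_D = P^(-1) A P.
Column by column: L(f1) = A f1 = [5, 5, -1]; its D-coordinates [0, 1, -3] give column 1.
Continuing for each basis vector yields [L]_D = [[0, -2, -2], [1, -1, -3], [-3, -2, -1]].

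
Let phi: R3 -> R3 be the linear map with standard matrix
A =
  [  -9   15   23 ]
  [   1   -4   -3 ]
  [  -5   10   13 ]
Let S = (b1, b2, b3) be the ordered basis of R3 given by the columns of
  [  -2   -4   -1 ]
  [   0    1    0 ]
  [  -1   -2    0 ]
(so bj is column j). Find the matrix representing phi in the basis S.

[[1, 0, -3], [1, -2, -1], [-1, 3, 1]]

With P the matrix whose columns are b1, ..., b3, [phi]_S = P^(-1) A P.
Column by column: phi(b1) = A b1 = <-5, 1, -3>; its S-coordinates <1, 1, -1> give column 1.
Continuing for each basis vector yields [phi]_S = [[1, 0, -3], [1, -2, -1], [-1, 3, 1]].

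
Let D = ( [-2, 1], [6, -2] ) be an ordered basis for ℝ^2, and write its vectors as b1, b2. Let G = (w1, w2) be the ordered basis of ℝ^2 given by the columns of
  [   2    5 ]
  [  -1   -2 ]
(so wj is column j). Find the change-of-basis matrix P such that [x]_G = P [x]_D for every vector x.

[[-1, -2], [0, 2]]

Column j of P is [bj]_G, since P maps D-coordinates to G-coordinates.
Expressing b1 in G: b1 = -w1 + 0·w2, so column 1 of P is [-1, 0].
Doing the same for each bj gives P = [[-1, -2], [0, 2]].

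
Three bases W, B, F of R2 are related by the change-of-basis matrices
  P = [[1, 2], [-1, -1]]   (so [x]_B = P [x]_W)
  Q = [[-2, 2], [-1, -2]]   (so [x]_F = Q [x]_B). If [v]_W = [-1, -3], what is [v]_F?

Apply P to get B-coordinates [-7, 4], then Q to get F-coordinates.
The result is [v]_F = [22, -1].

[22, -1]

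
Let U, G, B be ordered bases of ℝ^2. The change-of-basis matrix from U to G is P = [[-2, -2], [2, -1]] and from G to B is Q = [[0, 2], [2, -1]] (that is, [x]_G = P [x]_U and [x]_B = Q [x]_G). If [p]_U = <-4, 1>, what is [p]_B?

<-18, 21>

First [p]_G = P [p]_U = <6, -9>.
Then [p]_B = Q [p]_G = <-18, 21>.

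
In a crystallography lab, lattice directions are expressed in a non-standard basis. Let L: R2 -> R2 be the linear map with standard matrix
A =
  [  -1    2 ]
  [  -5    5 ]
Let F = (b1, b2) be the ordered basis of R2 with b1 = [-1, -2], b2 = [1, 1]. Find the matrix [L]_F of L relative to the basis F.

The j-th column of [L]_F is [L(bj)]_F.
L(b1) = A b1 = [-3, -5] = 2b1 - b2, so column 1 is [2, -1].
Repeating for b2 and assembling the columns gives [[2, 1], [-1, 2]].

[[2, 1], [-1, 2]]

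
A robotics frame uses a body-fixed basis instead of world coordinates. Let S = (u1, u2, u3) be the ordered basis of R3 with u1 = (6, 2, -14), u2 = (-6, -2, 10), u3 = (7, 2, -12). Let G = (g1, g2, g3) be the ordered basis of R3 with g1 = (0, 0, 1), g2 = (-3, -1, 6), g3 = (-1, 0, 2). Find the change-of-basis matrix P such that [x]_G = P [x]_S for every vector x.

[[-2, -2, 2], [-2, 2, -2], [0, 0, -1]]

Column j of P is [uj]_G, since P maps S-coordinates to G-coordinates.
Expressing u1 in G: u1 = -2g1 - 2g2 + 0·g3, so column 1 of P is (-2, -2, 0).
Doing the same for each uj gives P = [[-2, -2, 2], [-2, 2, -2], [0, 0, -1]].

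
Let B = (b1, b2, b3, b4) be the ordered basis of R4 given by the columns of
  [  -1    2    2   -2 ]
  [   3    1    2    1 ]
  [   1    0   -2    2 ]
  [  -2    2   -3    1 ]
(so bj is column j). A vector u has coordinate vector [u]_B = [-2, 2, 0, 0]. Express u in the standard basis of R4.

u = M [u]_B, where M has columns b1, ..., b4.
Carrying out the matrix-vector product, u = [6, -4, -2, 8].

[6, -4, -2, 8]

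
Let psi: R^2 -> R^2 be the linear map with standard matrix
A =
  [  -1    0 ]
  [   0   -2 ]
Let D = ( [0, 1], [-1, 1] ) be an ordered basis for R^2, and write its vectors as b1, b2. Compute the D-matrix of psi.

[[-2, -1], [0, -1]]

Let P have columns b1, b2. Then [psi]_D = P^(-1) A P.
Here det P = 1, so P^(-1) is integer; computing A P first and then P^(-1)(A P) gives [[-2, -1], [0, -1]].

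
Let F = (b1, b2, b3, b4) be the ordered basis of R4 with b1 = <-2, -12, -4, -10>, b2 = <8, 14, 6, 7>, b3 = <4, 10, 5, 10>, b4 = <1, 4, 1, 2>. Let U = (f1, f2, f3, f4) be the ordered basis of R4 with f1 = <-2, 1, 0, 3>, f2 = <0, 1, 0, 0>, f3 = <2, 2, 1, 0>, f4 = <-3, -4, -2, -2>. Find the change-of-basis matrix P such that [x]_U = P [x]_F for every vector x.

Column j of P is [bj]_U, since P maps F-coordinates to U-coordinates.
Expressing b1 in U: b1 = -2f1 - 2f2 + 0·f3 + 2f4, so column 1 of P is <-2, -2, 0, 2>.
Doing the same for each bj gives P = [[-2, 1, 2, 0], [-2, 1, -2, 2], [0, 2, 1, -1], [2, -2, -2, -1]].

[[-2, 1, 2, 0], [-2, 1, -2, 2], [0, 2, 1, -1], [2, -2, -2, -1]]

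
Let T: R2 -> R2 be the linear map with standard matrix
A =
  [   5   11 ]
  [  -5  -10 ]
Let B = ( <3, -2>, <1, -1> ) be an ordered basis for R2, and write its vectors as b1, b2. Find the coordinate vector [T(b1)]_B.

<-2, -1>

Column 1 of [T]_B is the B-coordinate vector of T(b1).
In standard coordinates T(b1) = A b1 = <-7, 5>.
Converting to B: <-7, 5> = -2b1 - b2, so the coordinate vector is <-2, -1>.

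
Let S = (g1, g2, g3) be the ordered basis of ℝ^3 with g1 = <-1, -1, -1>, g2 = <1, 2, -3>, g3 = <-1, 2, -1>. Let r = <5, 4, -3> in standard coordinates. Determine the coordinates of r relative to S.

We seek scalars with c_1 g1 + ... + c_3 g3 = r; equivalently solve M c = r where the columns of M are g1, ..., g3.
Solving this 3x3 system gives c = (-2, 2, -1).
Check: -2g1 + 2g2 - g3 = <5, 4, -3>.

<-2, 2, -1>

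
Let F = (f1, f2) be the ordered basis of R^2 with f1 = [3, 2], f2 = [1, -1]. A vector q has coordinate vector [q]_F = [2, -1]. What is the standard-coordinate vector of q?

[5, 5]

The coordinates say q = 2f1 - f2; adding the scaled basis vectors gives [5, 5].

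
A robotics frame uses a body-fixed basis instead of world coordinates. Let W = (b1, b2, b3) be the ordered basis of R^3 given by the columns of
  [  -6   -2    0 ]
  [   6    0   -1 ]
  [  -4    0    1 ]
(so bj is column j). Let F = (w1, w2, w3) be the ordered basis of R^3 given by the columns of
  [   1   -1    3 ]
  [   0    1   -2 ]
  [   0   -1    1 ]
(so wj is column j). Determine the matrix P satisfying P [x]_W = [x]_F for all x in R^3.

[[2, -2, -1], [2, 0, -1], [-2, 0, 0]]

Column j of P is [bj]_F, since P maps W-coordinates to F-coordinates.
Expressing b1 in F: b1 = 2w1 + 2w2 - 2w3, so column 1 of P is (2, 2, -2).
Doing the same for each bj gives P = [[2, -2, -1], [2, 0, -1], [-2, 0, 0]].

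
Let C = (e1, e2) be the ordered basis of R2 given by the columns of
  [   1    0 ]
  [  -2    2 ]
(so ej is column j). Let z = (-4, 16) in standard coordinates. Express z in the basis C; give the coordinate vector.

(-4, 4)

We seek scalars with c_1 e1 + c_2 e2 = z; equivalently solve M c = z where the columns of M are e1, e2.
System: c_1 + 0c_2 = -4, -2c_1 + 2c_2 = 16; solving gives c_1 = -4, c_2 = 4.
Check: -4e1 + 4e2 = (-4, 16).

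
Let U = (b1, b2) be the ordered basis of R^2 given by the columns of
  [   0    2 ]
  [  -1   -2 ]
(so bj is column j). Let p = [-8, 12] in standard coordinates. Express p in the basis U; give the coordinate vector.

Write p = c_1 b1 + c_2 b2 and solve for the c_i.
System: 0c_1 + 2c_2 = -8, -c_1 - 2c_2 = 12; solving gives c_1 = -4, c_2 = -4.
Check: -4b1 - 4b2 = [-8, 12].

[-4, -4]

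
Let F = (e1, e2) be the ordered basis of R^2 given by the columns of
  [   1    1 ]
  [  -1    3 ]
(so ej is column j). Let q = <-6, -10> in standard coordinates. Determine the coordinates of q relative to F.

Write q = c_1 e1 + c_2 e2 and solve for the c_i.
System: c_1 + c_2 = -6, -c_1 + 3c_2 = -10; solving gives c_1 = -2, c_2 = -4.
Check: -2e1 - 4e2 = <-6, -10>.

<-2, -4>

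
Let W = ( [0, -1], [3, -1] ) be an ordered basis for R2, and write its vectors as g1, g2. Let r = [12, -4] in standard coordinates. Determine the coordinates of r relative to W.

Write r = c_1 g1 + c_2 g2 and solve for the c_i.
System: 0c_1 + 3c_2 = 12, -c_1 - c_2 = -4; solving gives c_1 = 0, c_2 = 4.
Check: 0·g1 + 4g2 = [12, -4].

[0, 4]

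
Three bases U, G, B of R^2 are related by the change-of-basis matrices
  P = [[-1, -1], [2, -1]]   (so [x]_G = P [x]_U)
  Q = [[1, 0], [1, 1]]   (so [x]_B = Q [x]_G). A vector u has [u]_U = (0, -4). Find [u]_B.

First [u]_G = P [u]_U = (4, 4).
Then [u]_B = Q [u]_G = (4, 8).

(4, 8)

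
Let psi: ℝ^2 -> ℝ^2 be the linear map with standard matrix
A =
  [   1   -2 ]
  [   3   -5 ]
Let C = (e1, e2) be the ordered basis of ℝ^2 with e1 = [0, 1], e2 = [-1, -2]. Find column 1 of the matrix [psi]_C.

[-1, 2]

Compute psi(e1) = A e1 = [-2, -5] in standard coordinates.
Then write this in C-coordinates: solve for y in y_1 e1 + y_2 e2 = [-2, -5].
This gives y = [-1, 2], which is column 1 of [psi]_C.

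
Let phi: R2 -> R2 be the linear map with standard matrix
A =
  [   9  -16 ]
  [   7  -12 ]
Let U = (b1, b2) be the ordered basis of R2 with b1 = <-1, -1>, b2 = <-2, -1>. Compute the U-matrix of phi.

With P the matrix whose columns are b1, b2, [phi]_U = P^(-1) A P.
Column by column: phi(b1) = A b1 = <7, 5>; its U-coordinates <-3, -2> give column 1.
Continuing for each basis vector yields [phi]_U = [[-3, 2], [-2, 0]].

[[-3, 2], [-2, 0]]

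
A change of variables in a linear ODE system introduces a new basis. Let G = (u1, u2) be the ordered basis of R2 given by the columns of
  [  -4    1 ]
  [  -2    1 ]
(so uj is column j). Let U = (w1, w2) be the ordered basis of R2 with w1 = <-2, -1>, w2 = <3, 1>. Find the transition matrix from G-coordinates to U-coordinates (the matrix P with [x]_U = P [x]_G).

[[2, -2], [0, -1]]

Take x = uj: its G-coordinates are the j-th standard unit vector, so P e_j — column j of P — equals [uj]_U.
u1 = 2w1 + 0·w2, giving column 1 = <2, 0>; repeating for each j gives P = [[2, -2], [0, -1]].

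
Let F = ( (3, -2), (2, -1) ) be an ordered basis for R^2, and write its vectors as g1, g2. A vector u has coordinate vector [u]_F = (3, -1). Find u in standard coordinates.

u = M [u]_F, where M has columns g1, g2.
Carrying out the matrix-vector product, u = (7, -5).

(7, -5)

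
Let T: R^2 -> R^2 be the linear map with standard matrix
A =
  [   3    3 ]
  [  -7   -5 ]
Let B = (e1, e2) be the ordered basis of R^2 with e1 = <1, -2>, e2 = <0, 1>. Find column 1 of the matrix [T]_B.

<-3, -3>

Compute T(e1) = A e1 = <-3, 3> in standard coordinates.
Then write this in B-coordinates: solve for y in y_1 e1 + y_2 e2 = <-3, 3>.
This gives y = <-3, -3>, which is column 1 of [T]_B.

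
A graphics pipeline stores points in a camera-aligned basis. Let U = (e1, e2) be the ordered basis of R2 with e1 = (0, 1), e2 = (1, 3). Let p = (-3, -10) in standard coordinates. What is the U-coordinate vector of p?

(-1, -3)

Write p = c_1 e1 + c_2 e2 and solve for the c_i.
System: 0c_1 + c_2 = -3, c_1 + 3c_2 = -10; solving gives c_1 = -1, c_2 = -3.
Check: -e1 - 3e2 = (-3, -10).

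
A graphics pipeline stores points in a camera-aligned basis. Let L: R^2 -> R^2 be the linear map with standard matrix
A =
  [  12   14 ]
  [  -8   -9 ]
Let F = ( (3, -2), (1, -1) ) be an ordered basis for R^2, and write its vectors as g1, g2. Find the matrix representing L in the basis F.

Let P have columns g1, g2. Then [L]_F = P^(-1) A P.
Here det P = -1, so P^(-1) is integer; computing A P first and then P^(-1)(A P) gives [[2, -1], [2, 1]].

[[2, -1], [2, 1]]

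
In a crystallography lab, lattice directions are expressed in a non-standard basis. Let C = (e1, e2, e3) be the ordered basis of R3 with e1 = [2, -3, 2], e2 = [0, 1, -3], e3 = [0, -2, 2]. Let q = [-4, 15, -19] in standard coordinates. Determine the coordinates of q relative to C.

Write q = c_1 e1 + ... + c_3 e3 and solve for the c_i.
Gaussian elimination on [M | q] yields c = (-2, 3, -3).
Check: -2e1 + 3e2 - 3e3 = [-4, 15, -19].

[-2, 3, -3]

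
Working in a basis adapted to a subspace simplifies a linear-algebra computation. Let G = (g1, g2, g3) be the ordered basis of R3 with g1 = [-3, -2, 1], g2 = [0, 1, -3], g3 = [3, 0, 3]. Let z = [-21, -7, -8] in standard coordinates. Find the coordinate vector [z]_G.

[4, 1, -3]

We seek scalars with c_1 g1 + ... + c_3 g3 = z; equivalently solve M c = z where the columns of M are g1, ..., g3.
Row-reducing the augmented matrix [M | z] gives c = (4, 1, -3).
Check: 4g1 + g2 - 3g3 = [-21, -7, -8].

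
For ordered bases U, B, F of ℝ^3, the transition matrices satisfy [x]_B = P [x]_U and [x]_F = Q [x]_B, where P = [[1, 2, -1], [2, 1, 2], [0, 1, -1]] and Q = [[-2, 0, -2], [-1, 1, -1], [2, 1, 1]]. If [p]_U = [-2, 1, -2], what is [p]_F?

[-10, -12, 0]

Apply P to get B-coordinates [2, -7, 3], then Q to get F-coordinates.
The result is [p]_F = [-10, -12, 0].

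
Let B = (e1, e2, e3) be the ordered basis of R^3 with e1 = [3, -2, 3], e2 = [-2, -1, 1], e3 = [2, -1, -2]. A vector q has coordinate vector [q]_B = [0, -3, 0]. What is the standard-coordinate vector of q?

q = M [q]_B, where M has columns e1, ..., e3.
Carrying out the matrix-vector product, q = [6, 3, -3].

[6, 3, -3]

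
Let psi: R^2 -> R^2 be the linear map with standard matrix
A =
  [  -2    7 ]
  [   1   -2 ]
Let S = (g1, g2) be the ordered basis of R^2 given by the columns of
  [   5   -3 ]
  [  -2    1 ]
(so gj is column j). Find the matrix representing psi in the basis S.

[[-3, 2], [3, -1]]

The j-th column of [psi]_S is [psi(gj)]_S.
psi(g1) = A g1 = [-24, 9] = -3g1 + 3g2, so column 1 is [-3, 3].
Repeating for g2 and assembling the columns gives [[-3, 2], [3, -1]].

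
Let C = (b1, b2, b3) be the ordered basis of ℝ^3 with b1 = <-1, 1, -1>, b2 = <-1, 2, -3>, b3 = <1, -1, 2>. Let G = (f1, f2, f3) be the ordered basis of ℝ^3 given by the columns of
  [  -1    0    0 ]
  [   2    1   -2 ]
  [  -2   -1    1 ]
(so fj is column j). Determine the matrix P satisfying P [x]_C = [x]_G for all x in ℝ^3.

[[1, 1, -1], [-1, 2, -1], [0, 1, -1]]

Take x = bj: its C-coordinates are the j-th standard unit vector, so P e_j — column j of P — equals [bj]_G.
b1 = f1 - f2 + 0·f3, giving column 1 = <1, -1, 0>; repeating for each j gives P = [[1, 1, -1], [-1, 2, -1], [0, 1, -1]].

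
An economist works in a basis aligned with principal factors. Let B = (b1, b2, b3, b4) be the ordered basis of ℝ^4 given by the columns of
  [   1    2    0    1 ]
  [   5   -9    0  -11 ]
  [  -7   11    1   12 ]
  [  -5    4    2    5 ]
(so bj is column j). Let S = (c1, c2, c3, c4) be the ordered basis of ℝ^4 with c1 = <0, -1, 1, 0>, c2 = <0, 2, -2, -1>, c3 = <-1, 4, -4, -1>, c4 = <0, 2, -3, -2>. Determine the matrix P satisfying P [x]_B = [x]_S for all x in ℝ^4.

Column j of P is [bj]_S, since P maps B-coordinates to S-coordinates.
Expressing b1 in S: b1 = -c1 + 2c2 - c3 + 2c4, so column 1 of P is <-1, 2, -1, 2>.
Doing the same for each bj gives P = [[-1, 1, -2, 1], [2, 2, 0, -2], [-1, -2, 0, -1], [2, -2, -1, -1]].

[[-1, 1, -2, 1], [2, 2, 0, -2], [-1, -2, 0, -1], [2, -2, -1, -1]]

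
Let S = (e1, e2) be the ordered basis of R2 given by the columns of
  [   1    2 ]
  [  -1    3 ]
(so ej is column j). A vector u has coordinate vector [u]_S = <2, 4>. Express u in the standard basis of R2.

By definition u = 2e1 + 4e2.
Summing componentwise gives <10, 10>.

<10, 10>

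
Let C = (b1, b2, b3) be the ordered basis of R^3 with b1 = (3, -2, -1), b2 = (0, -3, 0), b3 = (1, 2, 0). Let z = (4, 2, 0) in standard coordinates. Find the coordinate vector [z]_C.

Write z = c_1 b1 + ... + c_3 b3 and solve for the c_i.
Solving this 3x3 system gives c = (0, 2, 4).
Check: 0·b1 + 2b2 + 4b3 = (4, 2, 0).

(0, 2, 4)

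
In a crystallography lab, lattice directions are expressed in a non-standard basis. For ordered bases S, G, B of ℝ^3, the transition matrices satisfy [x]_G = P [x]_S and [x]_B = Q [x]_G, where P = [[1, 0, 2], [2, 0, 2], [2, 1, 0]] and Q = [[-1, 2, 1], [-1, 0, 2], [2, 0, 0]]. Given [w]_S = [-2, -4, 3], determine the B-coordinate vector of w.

First [w]_G = P [w]_S = [4, 2, -8].
Then [w]_B = Q [w]_G = [-8, -20, 8].

[-8, -20, 8]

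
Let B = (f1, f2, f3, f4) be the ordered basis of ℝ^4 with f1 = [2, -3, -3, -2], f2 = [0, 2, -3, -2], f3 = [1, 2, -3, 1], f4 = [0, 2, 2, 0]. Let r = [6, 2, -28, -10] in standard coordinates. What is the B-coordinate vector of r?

[r]_B is the unique c with M c = r, where M has columns f1, ..., f4.
Solving this 4x4 system gives c = (2, 4, 2, -2).
Check: 2f1 + 4f2 + 2f3 - 2f4 = [6, 2, -28, -10].

[2, 4, 2, -2]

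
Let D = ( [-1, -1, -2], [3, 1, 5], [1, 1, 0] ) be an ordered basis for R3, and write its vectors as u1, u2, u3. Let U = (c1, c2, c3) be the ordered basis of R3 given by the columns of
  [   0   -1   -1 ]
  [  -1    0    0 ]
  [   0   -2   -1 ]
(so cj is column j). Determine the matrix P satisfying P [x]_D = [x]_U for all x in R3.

[[1, -1, -1], [1, -2, 1], [0, -1, -2]]

Take x = uj: its D-coordinates are the j-th standard unit vector, so P e_j — column j of P — equals [uj]_U.
u1 = c1 + c2 + 0·c3, giving column 1 = [1, 1, 0]; repeating for each j gives P = [[1, -1, -1], [1, -2, 1], [0, -1, -2]].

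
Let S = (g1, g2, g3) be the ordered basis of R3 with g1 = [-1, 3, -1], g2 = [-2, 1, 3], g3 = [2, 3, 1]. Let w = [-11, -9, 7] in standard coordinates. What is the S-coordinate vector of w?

[-1, 3, -3]

[w]_S is the unique c with M c = w, where M has columns g1, ..., g3.
Gaussian elimination on [M | w] yields c = (-1, 3, -3).
Check: -g1 + 3g2 - 3g3 = [-11, -9, 7].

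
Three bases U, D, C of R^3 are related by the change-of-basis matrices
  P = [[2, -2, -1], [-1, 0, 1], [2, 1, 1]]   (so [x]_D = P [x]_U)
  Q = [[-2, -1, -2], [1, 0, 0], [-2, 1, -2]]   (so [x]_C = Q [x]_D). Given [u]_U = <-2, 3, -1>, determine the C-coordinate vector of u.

<21, -9, 23>

First [u]_D = P [u]_U = <-9, 1, -2>.
Then [u]_C = Q [u]_D = <21, -9, 23>.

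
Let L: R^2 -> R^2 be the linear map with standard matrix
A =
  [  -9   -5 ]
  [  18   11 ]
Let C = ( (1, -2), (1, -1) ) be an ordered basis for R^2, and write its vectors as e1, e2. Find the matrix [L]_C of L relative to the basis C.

Let P have columns e1, e2. Then [L]_C = P^(-1) A P.
Here det P = 1, so P^(-1) is integer; computing A P first and then P^(-1)(A P) gives [[3, -3], [-2, -1]].

[[3, -3], [-2, -1]]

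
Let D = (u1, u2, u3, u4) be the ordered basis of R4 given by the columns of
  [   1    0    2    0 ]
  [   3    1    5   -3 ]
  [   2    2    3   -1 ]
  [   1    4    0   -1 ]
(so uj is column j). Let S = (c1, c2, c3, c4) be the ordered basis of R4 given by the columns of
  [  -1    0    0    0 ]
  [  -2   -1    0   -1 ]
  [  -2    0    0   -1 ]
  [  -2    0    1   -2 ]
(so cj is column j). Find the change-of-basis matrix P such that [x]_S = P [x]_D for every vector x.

[[-1, 0, -2, 0], [-1, 1, -2, 2], [-1, 0, -2, 1], [0, -2, 1, 1]]

Column j of P is [uj]_S, since P maps D-coordinates to S-coordinates.
Expressing u1 in S: u1 = -c1 - c2 - c3 + 0·c4, so column 1 of P is <-1, -1, -1, 0>.
Doing the same for each uj gives P = [[-1, 0, -2, 0], [-1, 1, -2, 2], [-1, 0, -2, 1], [0, -2, 1, 1]].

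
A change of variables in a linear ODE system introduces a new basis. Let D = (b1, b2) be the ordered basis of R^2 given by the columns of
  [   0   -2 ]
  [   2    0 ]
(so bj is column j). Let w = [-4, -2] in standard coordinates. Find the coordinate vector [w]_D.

[-1, 2]

We seek scalars with c_1 b1 + c_2 b2 = w; equivalently solve M c = w where the columns of M are b1, b2.
System: 0c_1 - 2c_2 = -4, 2c_1 + 0c_2 = -2; solving gives c_1 = -1, c_2 = 2.
Check: -b1 + 2b2 = [-4, -2].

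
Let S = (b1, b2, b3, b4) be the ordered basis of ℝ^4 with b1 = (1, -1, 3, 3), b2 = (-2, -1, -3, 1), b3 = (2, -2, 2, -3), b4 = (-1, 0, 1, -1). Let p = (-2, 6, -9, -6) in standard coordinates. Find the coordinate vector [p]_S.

(-3, -1, -1, -1)

We seek scalars with c_1 b1 + ... + c_4 b4 = p; equivalently solve M c = p where the columns of M are b1, ..., b4.
Gaussian elimination on [M | p] yields c = (-3, -1, -1, -1).
Check: -3b1 - b2 - b3 - b4 = (-2, 6, -9, -6).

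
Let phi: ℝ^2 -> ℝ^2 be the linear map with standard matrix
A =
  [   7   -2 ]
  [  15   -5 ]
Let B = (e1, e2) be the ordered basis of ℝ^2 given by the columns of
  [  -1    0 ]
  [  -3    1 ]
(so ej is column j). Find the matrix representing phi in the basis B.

[[1, 2], [3, 1]]

The j-th column of [phi]_B is [phi(ej)]_B.
phi(e1) = A e1 = [-1, 0] = e1 + 3e2, so column 1 is [1, 3].
Repeating for e2 and assembling the columns gives [[1, 2], [3, 1]].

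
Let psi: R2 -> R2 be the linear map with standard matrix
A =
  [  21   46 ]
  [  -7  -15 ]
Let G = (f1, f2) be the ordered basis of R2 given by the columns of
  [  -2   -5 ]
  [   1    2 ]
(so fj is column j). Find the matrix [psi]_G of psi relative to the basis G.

[[3, -1], [-2, 3]]

Let P have columns f1, f2. Then [psi]_G = P^(-1) A P.
Here det P = 1, so P^(-1) is integer; computing A P first and then P^(-1)(A P) gives [[3, -1], [-2, 3]].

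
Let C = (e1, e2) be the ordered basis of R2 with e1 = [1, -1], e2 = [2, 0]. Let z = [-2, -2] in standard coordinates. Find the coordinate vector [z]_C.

[2, -2]

Write z = c_1 e1 + c_2 e2 and solve for the c_i.
System: c_1 + 2c_2 = -2, -c_1 + 0c_2 = -2; solving gives c_1 = 2, c_2 = -2.
Check: 2e1 - 2e2 = [-2, -2].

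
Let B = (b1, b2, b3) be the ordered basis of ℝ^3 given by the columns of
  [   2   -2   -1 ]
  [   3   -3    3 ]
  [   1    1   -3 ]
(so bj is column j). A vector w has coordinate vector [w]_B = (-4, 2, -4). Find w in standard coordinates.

The coordinates say w = -4b1 + 2b2 - 4b3; adding the scaled basis vectors gives (-8, -30, 10).

(-8, -30, 10)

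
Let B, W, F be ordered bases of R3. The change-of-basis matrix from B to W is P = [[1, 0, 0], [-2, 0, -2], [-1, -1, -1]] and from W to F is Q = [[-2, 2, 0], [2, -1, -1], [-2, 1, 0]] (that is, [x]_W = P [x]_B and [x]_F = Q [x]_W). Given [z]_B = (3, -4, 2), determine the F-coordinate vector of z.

Apply P to get W-coordinates (3, -10, -1), then Q to get F-coordinates.
The result is [z]_F = (-26, 17, -16).

(-26, 17, -16)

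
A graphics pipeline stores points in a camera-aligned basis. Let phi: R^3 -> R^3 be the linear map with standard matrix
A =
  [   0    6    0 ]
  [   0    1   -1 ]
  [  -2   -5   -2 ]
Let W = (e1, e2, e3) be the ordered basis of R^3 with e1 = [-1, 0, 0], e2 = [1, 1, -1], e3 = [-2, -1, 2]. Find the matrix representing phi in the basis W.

[[-2, -1, 1], [2, -1, -1], [2, -3, 2]]

With P the matrix whose columns are e1, ..., e3, [phi]_W = P^(-1) A P.
Column by column: phi(e1) = A e1 = [0, 0, 2]; its W-coordinates [-2, 2, 2] give column 1.
Continuing for each basis vector yields [phi]_W = [[-2, -1, 1], [2, -1, -1], [2, -3, 2]].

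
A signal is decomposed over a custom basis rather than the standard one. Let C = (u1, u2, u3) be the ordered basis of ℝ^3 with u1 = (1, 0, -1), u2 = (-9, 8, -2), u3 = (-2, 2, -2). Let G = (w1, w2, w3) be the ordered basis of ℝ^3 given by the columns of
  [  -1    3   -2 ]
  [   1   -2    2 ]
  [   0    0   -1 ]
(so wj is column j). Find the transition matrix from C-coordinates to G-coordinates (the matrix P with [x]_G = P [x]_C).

Let M have columns uj and N have columns wj. Then for every x, N [x]_G = x = M [x]_C, so P = N^(-1) M.
Since det N = 1, N^(-1) has integer entries; multiplying gives P = [[0, 2, -2], [1, -1, 0], [1, 2, 2]].

[[0, 2, -2], [1, -1, 0], [1, 2, 2]]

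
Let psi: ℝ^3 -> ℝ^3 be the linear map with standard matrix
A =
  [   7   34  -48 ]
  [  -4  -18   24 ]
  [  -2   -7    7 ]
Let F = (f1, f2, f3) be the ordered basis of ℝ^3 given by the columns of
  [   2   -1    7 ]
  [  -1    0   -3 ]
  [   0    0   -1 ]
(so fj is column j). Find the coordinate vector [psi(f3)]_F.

(-2, 1, 0)

Column 3 of [psi]_F is the F-coordinate vector of psi(f3).
In standard coordinates psi(f3) = A f3 = (-5, 2, 0).
Converting to F: (-5, 2, 0) = -2f1 + f2 + 0·f3, so the coordinate vector is (-2, 1, 0).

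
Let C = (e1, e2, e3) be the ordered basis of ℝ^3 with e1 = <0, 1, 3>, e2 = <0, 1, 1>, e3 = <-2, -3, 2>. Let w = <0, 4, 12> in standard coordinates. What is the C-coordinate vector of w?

<4, 0, 0>

[w]_C is the unique c with M c = w, where M has columns e1, ..., e3.
Solving this 3x3 system gives c = (4, 0, 0).
Check: 4e1 + 0·e2 + 0·e3 = <0, 4, 12>.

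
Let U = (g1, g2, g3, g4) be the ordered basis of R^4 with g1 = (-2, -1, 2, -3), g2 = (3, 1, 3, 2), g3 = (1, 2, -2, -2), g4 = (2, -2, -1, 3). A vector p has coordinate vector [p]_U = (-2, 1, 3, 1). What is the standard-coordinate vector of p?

(12, 7, -8, 5)

p = M [p]_U, where M has columns g1, ..., g4.
Carrying out the matrix-vector product, p = (12, 7, -8, 5).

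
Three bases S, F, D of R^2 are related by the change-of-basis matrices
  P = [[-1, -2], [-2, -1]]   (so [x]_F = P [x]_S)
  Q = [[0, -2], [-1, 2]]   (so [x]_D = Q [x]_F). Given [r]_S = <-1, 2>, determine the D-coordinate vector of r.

First [r]_F = P [r]_S = <-3, 0>.
Then [r]_D = Q [r]_F = <0, 3>.

<0, 3>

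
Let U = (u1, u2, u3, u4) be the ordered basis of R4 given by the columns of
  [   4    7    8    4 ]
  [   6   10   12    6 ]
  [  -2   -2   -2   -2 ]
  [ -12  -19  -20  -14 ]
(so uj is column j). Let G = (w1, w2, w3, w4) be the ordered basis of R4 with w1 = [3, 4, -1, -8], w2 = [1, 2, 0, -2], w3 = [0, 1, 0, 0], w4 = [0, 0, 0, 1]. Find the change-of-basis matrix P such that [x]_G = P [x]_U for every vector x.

Column j of P is [uj]_G, since P maps U-coordinates to G-coordinates.
Expressing u1 in G: u1 = 2w1 - 2w2 + 2w3 + 0·w4, so column 1 of P is [2, -2, 2, 0].
Doing the same for each uj gives P = [[2, 2, 2, 2], [-2, 1, 2, -2], [2, 0, 0, 2], [0, -1, 0, -2]].

[[2, 2, 2, 2], [-2, 1, 2, -2], [2, 0, 0, 2], [0, -1, 0, -2]]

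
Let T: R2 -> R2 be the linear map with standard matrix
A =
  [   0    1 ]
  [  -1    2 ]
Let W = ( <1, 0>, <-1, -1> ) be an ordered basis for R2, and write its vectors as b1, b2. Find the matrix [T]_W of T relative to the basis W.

With P the matrix whose columns are b1, b2, [T]_W = P^(-1) A P.
Column by column: T(b1) = A b1 = <0, -1>; its W-coordinates <1, 1> give column 1.
Continuing for each basis vector yields [T]_W = [[1, 0], [1, 1]].

[[1, 0], [1, 1]]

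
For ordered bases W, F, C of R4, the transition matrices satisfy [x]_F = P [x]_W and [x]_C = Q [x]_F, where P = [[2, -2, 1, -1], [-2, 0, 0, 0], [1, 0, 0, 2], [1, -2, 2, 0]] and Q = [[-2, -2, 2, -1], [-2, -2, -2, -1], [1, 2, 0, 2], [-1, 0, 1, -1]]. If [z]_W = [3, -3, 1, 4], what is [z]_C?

[5, -39, 19, -9]

Composing the changes, [z]_C = Q P [z]_W.
Q P = [[1, 6, -4, 6], [-3, 6, -4, -2], [0, -6, 5, -1], [-2, 4, -3, 3]]; applying this to [3, -3, 1, 4] gives [5, -39, 19, -9].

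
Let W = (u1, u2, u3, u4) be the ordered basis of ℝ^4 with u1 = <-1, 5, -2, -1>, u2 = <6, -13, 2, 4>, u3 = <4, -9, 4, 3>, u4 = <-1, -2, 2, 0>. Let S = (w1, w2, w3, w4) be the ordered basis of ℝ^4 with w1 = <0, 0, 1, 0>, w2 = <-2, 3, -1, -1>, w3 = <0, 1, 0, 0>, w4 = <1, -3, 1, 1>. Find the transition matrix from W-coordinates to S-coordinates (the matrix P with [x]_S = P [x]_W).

[[-1, -2, 1, 2], [0, -2, -1, 1], [2, -1, 0, -2], [-1, 2, 2, 1]]

Column j of P is [uj]_S, since P maps W-coordinates to S-coordinates.
Expressing u1 in S: u1 = -w1 + 0·w2 + 2w3 - w4, so column 1 of P is <-1, 0, 2, -1>.
Doing the same for each uj gives P = [[-1, -2, 1, 2], [0, -2, -1, 1], [2, -1, 0, -2], [-1, 2, 2, 1]].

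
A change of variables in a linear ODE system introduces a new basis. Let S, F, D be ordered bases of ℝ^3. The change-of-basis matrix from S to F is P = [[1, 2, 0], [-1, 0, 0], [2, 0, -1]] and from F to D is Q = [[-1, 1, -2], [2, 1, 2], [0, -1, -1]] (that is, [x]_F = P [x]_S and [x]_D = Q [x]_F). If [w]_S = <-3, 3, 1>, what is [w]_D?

<14, -5, 4>

First [w]_F = P [w]_S = <3, 3, -7>.
Then [w]_D = Q [w]_F = <14, -5, 4>.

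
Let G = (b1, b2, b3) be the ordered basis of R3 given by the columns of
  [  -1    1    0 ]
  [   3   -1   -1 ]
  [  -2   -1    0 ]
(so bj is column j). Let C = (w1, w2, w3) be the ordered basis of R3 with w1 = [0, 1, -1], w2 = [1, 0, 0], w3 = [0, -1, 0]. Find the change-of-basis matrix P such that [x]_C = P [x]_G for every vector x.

Take x = bj: its G-coordinates are the j-th standard unit vector, so P e_j — column j of P — equals [bj]_C.
b1 = 2w1 - w2 - w3, giving column 1 = [2, -1, -1]; repeating for each j gives P = [[2, 1, 0], [-1, 1, 0], [-1, 2, 1]].

[[2, 1, 0], [-1, 1, 0], [-1, 2, 1]]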